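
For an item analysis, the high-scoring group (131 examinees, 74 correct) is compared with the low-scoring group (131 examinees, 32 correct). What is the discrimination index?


p_upper = 74/131 = 0.5649
p_lower = 32/131 = 0.2443
D = 0.5649 - 0.2443 = 0.3206

0.3206


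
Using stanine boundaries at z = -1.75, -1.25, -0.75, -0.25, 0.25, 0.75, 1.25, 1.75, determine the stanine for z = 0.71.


Stanine boundaries: [-1.75, -1.25, -0.75, -0.25, 0.25, 0.75, 1.25, 1.75]
z = 0.71
Check each boundary:
  z >= -1.75 -> could be stanine 2
  z >= -1.25 -> could be stanine 3
  z >= -0.75 -> could be stanine 4
  z >= -0.25 -> could be stanine 5
  z >= 0.25 -> could be stanine 6
  z < 0.75
  z < 1.25
  z < 1.75
Highest qualifying boundary gives stanine = 6

6


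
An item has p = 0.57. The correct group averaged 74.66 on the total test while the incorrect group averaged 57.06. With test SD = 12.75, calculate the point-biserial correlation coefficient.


q = 1 - p = 0.43
rpb = ((M1 - M0) / SD) * sqrt(p * q)
rpb = ((74.66 - 57.06) / 12.75) * sqrt(0.57 * 0.43)
rpb = 0.6834

0.6834


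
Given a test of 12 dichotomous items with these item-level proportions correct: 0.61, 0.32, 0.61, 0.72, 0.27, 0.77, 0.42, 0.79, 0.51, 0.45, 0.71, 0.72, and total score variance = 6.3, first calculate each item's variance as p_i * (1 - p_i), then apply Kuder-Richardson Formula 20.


For each item, compute p_i * q_i:
  Item 1: 0.61 * 0.39 = 0.2379
  Item 2: 0.32 * 0.68 = 0.2176
  Item 3: 0.61 * 0.39 = 0.2379
  Item 4: 0.72 * 0.28 = 0.2016
  Item 5: 0.27 * 0.73 = 0.1971
  Item 6: 0.77 * 0.23 = 0.1771
  Item 7: 0.42 * 0.58 = 0.2436
  Item 8: 0.79 * 0.21 = 0.1659
  Item 9: 0.51 * 0.49 = 0.2499
  Item 10: 0.45 * 0.55 = 0.2475
  Item 11: 0.71 * 0.29 = 0.2059
  Item 12: 0.72 * 0.28 = 0.2016
Sum(p_i * q_i) = 0.2379 + 0.2176 + 0.2379 + 0.2016 + 0.1971 + 0.1771 + 0.2436 + 0.1659 + 0.2499 + 0.2475 + 0.2059 + 0.2016 = 2.5836
KR-20 = (k/(k-1)) * (1 - Sum(p_i*q_i) / Var_total)
= (12/11) * (1 - 2.5836/6.3)
= 1.0909 * 0.5899
KR-20 = 0.6435

0.6435


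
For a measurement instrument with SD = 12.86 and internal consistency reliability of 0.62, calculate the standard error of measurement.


SEM = SD * sqrt(1 - rxx)
SEM = 12.86 * sqrt(1 - 0.62)
SEM = 12.86 * sqrt(0.38) = 12.86 * 0.616441
SEM = 7.9274

7.9274


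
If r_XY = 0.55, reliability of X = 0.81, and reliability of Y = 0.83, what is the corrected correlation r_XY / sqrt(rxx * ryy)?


r_corrected = rxy / sqrt(rxx * ryy)
= 0.55 / sqrt(0.81 * 0.83)
= 0.55 / sqrt(0.6723)
= 0.55 / 0.819939
r_corrected = 0.6708

0.6708


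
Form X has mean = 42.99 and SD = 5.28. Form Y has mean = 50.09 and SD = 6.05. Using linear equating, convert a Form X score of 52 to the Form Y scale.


slope = SD_Y / SD_X = 6.05 / 5.28 ~ 1.1458
intercept = mean_Y - slope * mean_X = 50.09 - (6.05 / 5.28) * 42.99 ~ 0.8306
Y = slope * X + intercept. To avoid rounding drift from the rounded slope/intercept, evaluate the equivalent form Y = mean_Y + SD_Y * (X - mean_X) / SD_X at full precision:
Y = 50.09 + 6.05 * (52 - 42.99) / 5.28
Y = 50.09 + 6.05 * 9.01 / 5.28
Y = 50.09 + 54.5105 / 5.28
Y = 50.09 + 10.324
Y = 60.414

60.414


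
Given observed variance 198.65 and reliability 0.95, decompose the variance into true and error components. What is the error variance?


var_true = rxx * var_obs = 0.95 * 198.65 = 188.7175
var_error = var_obs - var_true
var_error = 198.65 - 188.7175
var_error = 9.9325

9.9325


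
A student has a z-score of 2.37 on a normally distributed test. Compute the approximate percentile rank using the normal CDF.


CDF(z) = 0.5 * (1 + erf(z/sqrt(2)))
erf(1.6758) = 0.9822
CDF = 0.9911
Percentile rank = 0.9911 * 100 = 99.11

99.11


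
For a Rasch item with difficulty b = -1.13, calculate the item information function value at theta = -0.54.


P = 1/(1+exp(-(-0.54--1.13))) = 0.6434
I = P*(1-P) = 0.6434 * 0.3566
I = 0.2294

0.2294


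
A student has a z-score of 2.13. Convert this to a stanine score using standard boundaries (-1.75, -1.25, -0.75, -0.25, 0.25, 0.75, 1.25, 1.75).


Stanine boundaries: [-1.75, -1.25, -0.75, -0.25, 0.25, 0.75, 1.25, 1.75]
z = 2.13
Check each boundary:
  z >= -1.75 -> could be stanine 2
  z >= -1.25 -> could be stanine 3
  z >= -0.75 -> could be stanine 4
  z >= -0.25 -> could be stanine 5
  z >= 0.25 -> could be stanine 6
  z >= 0.75 -> could be stanine 7
  z >= 1.25 -> could be stanine 8
  z >= 1.75 -> could be stanine 9
Highest qualifying boundary gives stanine = 9

9


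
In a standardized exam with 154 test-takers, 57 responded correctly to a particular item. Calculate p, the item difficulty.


Item difficulty p = number correct / total examinees
p = 57 / 154
p = 0.3701

0.3701


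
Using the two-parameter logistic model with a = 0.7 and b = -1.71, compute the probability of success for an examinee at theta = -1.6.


a*(theta - b) = 0.7 * (-1.6 - -1.71) = 0.077
exp(-0.077) = 0.9259
P = 1 / (1 + 0.9259)
P = 0.5192

0.5192


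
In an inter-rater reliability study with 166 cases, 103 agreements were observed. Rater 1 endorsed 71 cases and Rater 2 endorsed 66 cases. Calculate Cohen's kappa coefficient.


P_o = 103/166 = 0.620482
P_e = (71*66 + 95*100) / 27556 = 0.514806
kappa = (P_o - P_e) / (1 - P_e)
kappa = (0.620482 - 0.514806) / (1 - 0.514806)
kappa = 0.2178

0.2178


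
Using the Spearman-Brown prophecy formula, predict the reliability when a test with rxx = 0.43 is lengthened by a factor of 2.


r_new = (n * rxx) / (1 + (n-1) * rxx)
r_new = (2 * 0.43) / (1 + 1 * 0.43)
r_new = 0.86 / 1.43
r_new = 0.6014

0.6014


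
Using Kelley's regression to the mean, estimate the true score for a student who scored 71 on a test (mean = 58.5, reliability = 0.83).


T_est = rxx * X + (1 - rxx) * mean
T_est = 0.83 * 71 + 0.17 * 58.5
T_est = 58.93 + 9.945
T_est = 68.875

68.875


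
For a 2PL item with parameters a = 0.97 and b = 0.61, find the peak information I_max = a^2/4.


For 2PL, max info at theta = b = 0.61
I_max = a^2 / 4 = 0.97^2 / 4
= 0.9409 / 4
I_max = 0.2352

0.2352


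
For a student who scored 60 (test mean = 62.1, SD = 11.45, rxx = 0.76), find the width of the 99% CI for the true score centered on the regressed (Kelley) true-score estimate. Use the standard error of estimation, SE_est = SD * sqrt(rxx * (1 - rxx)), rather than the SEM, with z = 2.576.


True score estimate = 0.76*60 + 0.24*62.1 = 60.504
SE_est = SD * sqrt(rxx * (1 - rxx)) = 11.45 * sqrt(0.76 * 0.24) = 11.45 * sqrt(0.1824) = 4.890102
CI = T_est +/- z * SE_est, so width = 2 * z * SE_est = 2 * 2.576 * 4.890102
Width = 25.1938

25.1938


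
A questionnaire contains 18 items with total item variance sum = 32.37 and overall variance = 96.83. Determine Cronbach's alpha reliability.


alpha = (k/(k-1)) * (1 - sum(si^2)/s_total^2)
= (18/17) * (1 - 32.37/96.83)
alpha = 0.7049

0.7049


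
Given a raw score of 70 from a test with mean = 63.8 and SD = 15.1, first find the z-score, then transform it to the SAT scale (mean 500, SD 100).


z = (X - mean) / SD = (70 - 63.8) / 15.1
z = 6.2 / 15.1
z = 0.4106
SAT-scale = SAT = 500 + 100z
Carry z at full precision (z = 6.2 / 15.1) into the conversion:
SAT-scale = 500 + 100 * (6.2 / 15.1) = 500 + 620 / 15.1
SAT-scale = 500 + 41.0596
SAT-scale = 541.0596

541.0596


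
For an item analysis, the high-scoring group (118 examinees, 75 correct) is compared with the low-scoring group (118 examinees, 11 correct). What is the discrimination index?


p_upper = 75/118 = 0.6356
p_lower = 11/118 = 0.0932
D = 0.6356 - 0.0932 = 0.5424

0.5424


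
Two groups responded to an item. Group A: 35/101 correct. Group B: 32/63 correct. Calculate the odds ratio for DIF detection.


Odds_A = 35/66 = 0.5303
Odds_B = 32/31 = 1.0323
OR = Odds_A / Odds_B = 0.5303 / 1.0323
Exactly, OR = (35 * 31) / (66 * 32) = 1085 / 2112
OR = 0.5137

0.5137


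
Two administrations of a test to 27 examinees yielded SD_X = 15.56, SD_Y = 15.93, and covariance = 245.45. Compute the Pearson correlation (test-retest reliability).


r = cov(X,Y) / (SD_X * SD_Y)
r = 245.45 / (15.56 * 15.93)
r = 245.45 / 247.8708
r = 0.9902

0.9902


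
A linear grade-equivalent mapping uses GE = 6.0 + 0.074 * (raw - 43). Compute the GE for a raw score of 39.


raw - median = 39 - 43 = -4
slope * diff = 0.074 * -4 = -0.296
GE = 6.0 + -0.296
GE = 5.704

5.704


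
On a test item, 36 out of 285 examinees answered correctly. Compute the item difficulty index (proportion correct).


Item difficulty p = number correct / total examinees
p = 36 / 285
p = 0.1263

0.1263


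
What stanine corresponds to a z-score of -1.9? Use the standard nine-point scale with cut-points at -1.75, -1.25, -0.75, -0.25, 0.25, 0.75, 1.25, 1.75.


Stanine boundaries: [-1.75, -1.25, -0.75, -0.25, 0.25, 0.75, 1.25, 1.75]
z = -1.9
Check each boundary:
  z < -1.75
  z < -1.25
  z < -0.75
  z < -0.25
  z < 0.25
  z < 0.75
  z < 1.25
  z < 1.75
Highest qualifying boundary gives stanine = 1

1


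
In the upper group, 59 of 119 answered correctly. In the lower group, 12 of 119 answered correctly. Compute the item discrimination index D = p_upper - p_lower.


p_upper = 59/119 = 0.4958
p_lower = 12/119 = 0.1008
D = 0.4958 - 0.1008 = 0.395

0.395


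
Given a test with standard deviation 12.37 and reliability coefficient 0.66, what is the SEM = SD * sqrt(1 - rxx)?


SEM = SD * sqrt(1 - rxx)
SEM = 12.37 * sqrt(1 - 0.66)
SEM = 12.37 * sqrt(0.34) = 12.37 * 0.583095
SEM = 7.2129

7.2129


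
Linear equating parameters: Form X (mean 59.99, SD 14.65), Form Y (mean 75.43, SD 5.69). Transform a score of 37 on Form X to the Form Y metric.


slope = SD_Y / SD_X = 5.69 / 14.65 ~ 0.3884
intercept = mean_Y - slope * mean_X = 75.43 - (5.69 / 14.65) * 59.99 ~ 52.1301
Y = slope * X + intercept. To avoid rounding drift from the rounded slope/intercept, evaluate the equivalent form Y = mean_Y + SD_Y * (X - mean_X) / SD_X at full precision:
Y = 75.43 + 5.69 * (37 - 59.99) / 14.65
Y = 75.43 - 5.69 * 22.99 / 14.65
Y = 75.43 - 130.8131 / 14.65
Y = 75.43 - 8.9292
Y = 66.5008

66.5008


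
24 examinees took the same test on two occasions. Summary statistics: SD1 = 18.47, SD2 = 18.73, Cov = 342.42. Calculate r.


r = cov(X,Y) / (SD_X * SD_Y)
r = 342.42 / (18.47 * 18.73)
r = 342.42 / 345.9431
r = 0.9898

0.9898


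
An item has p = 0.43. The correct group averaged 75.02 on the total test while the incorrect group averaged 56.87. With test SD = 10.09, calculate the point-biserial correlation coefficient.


q = 1 - p = 0.57
rpb = ((M1 - M0) / SD) * sqrt(p * q)
rpb = ((75.02 - 56.87) / 10.09) * sqrt(0.43 * 0.57)
rpb = 0.8905

0.8905


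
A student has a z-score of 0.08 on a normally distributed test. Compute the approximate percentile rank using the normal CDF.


CDF(z) = 0.5 * (1 + erf(z/sqrt(2)))
erf(0.0566) = 0.0638
CDF = 0.5319
Percentile rank = 0.5319 * 100 = 53.19

53.19


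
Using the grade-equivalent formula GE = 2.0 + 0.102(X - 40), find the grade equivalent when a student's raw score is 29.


raw - median = 29 - 40 = -11
slope * diff = 0.102 * -11 = -1.122
GE = 2.0 + -1.122
GE = 0.878

0.878


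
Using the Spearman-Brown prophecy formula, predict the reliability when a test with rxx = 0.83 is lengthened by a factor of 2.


r_new = (n * rxx) / (1 + (n-1) * rxx)
r_new = (2 * 0.83) / (1 + 1 * 0.83)
r_new = 1.66 / 1.83
r_new = 0.9071

0.9071


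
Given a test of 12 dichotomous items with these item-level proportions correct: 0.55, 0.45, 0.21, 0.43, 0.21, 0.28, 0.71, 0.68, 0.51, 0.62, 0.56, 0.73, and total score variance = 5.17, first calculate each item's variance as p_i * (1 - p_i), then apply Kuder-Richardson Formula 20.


For each item, compute p_i * q_i:
  Item 1: 0.55 * 0.45 = 0.2475
  Item 2: 0.45 * 0.55 = 0.2475
  Item 3: 0.21 * 0.79 = 0.1659
  Item 4: 0.43 * 0.57 = 0.2451
  Item 5: 0.21 * 0.79 = 0.1659
  Item 6: 0.28 * 0.72 = 0.2016
  Item 7: 0.71 * 0.29 = 0.2059
  Item 8: 0.68 * 0.32 = 0.2176
  Item 9: 0.51 * 0.49 = 0.2499
  Item 10: 0.62 * 0.38 = 0.2356
  Item 11: 0.56 * 0.44 = 0.2464
  Item 12: 0.73 * 0.27 = 0.1971
Sum(p_i * q_i) = 0.2475 + 0.2475 + 0.1659 + 0.2451 + 0.1659 + 0.2016 + 0.2059 + 0.2176 + 0.2499 + 0.2356 + 0.2464 + 0.1971 = 2.626
KR-20 = (k/(k-1)) * (1 - Sum(p_i*q_i) / Var_total)
= (12/11) * (1 - 2.626/5.17)
= 1.0909 * 0.4921
KR-20 = 0.5368

0.5368


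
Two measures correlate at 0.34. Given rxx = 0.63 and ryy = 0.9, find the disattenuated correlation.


r_corrected = rxy / sqrt(rxx * ryy)
= 0.34 / sqrt(0.63 * 0.9)
= 0.34 / sqrt(0.567)
= 0.34 / 0.752994
r_corrected = 0.4515

0.4515


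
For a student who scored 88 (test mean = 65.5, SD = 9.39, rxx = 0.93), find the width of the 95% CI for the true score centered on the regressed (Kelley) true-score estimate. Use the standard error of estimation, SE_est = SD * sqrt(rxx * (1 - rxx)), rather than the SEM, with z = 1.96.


True score estimate = 0.93*88 + 0.07*65.5 = 86.425
SE_est = SD * sqrt(rxx * (1 - rxx)) = 9.39 * sqrt(0.93 * 0.07) = 9.39 * sqrt(0.0651) = 2.39583
CI = T_est +/- z * SE_est, so width = 2 * z * SE_est = 2 * 1.96 * 2.39583
Width = 9.3917

9.3917


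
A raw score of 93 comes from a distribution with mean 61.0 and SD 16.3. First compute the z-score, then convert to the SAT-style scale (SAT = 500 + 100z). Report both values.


z = (X - mean) / SD = (93 - 61.0) / 16.3
z = 32.0 / 16.3
z = 1.9632
SAT-scale = SAT = 500 + 100z
Carry z at full precision (z = 32.0 / 16.3) into the conversion:
SAT-scale = 500 + 100 * (32.0 / 16.3) = 500 + 3200 / 16.3
SAT-scale = 500 + 196.319
SAT-scale = 696.319

696.319


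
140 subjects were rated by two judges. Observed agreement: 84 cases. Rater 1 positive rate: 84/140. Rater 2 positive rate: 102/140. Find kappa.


P_o = 84/140 = 0.6
P_e = (84*102 + 56*38) / 19600 = 0.545714
kappa = (P_o - P_e) / (1 - P_e)
kappa = (0.6 - 0.545714) / (1 - 0.545714)
kappa = 0.1195

0.1195


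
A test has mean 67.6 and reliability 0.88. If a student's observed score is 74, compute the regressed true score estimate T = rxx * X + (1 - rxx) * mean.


T_est = rxx * X + (1 - rxx) * mean
T_est = 0.88 * 74 + 0.12 * 67.6
T_est = 65.12 + 8.112
T_est = 73.232

73.232


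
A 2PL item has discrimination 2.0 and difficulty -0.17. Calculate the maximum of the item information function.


For 2PL, max info at theta = b = -0.17
I_max = a^2 / 4 = 2.0^2 / 4
= 4.0 / 4
I_max = 1.0

1.0


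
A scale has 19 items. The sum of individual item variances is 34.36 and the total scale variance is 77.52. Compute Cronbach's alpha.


alpha = (k/(k-1)) * (1 - sum(si^2)/s_total^2)
= (19/18) * (1 - 34.36/77.52)
alpha = 0.5877

0.5877


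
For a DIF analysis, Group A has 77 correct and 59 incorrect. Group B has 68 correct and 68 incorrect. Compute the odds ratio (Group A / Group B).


Odds_A = 77/59 = 1.3051
Odds_B = 68/68 = 1.0
OR = Odds_A / Odds_B = 1.3051 / 1.0
Exactly, OR = (77 * 68) / (59 * 68) = 5236 / 4012
OR = 1.3051

1.3051


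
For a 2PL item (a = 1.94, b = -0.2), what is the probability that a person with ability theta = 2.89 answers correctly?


a*(theta - b) = 1.94 * (2.89 - -0.2) = 5.9946
exp(-5.9946) = 0.0025
P = 1 / (1 + 0.0025)
P = 0.9975

0.9975


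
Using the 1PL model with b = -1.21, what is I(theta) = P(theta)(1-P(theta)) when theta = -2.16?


P = 1/(1+exp(-(-2.16--1.21))) = 0.2789
I = P*(1-P) = 0.2789 * 0.7211
I = 0.2011

0.2011


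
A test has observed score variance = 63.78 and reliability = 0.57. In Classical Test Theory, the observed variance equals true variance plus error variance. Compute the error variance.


var_true = rxx * var_obs = 0.57 * 63.78 = 36.3546
var_error = var_obs - var_true
var_error = 63.78 - 36.3546
var_error = 27.4254

27.4254


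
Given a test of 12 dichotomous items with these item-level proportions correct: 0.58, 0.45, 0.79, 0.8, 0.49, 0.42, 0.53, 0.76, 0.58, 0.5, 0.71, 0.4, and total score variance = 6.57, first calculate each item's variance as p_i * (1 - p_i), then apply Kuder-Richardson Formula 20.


For each item, compute p_i * q_i:
  Item 1: 0.58 * 0.42 = 0.2436
  Item 2: 0.45 * 0.55 = 0.2475
  Item 3: 0.79 * 0.21 = 0.1659
  Item 4: 0.8 * 0.2 = 0.16
  Item 5: 0.49 * 0.51 = 0.2499
  Item 6: 0.42 * 0.58 = 0.2436
  Item 7: 0.53 * 0.47 = 0.2491
  Item 8: 0.76 * 0.24 = 0.1824
  Item 9: 0.58 * 0.42 = 0.2436
  Item 10: 0.5 * 0.5 = 0.25
  Item 11: 0.71 * 0.29 = 0.2059
  Item 12: 0.4 * 0.6 = 0.24
Sum(p_i * q_i) = 0.2436 + 0.2475 + 0.1659 + 0.16 + 0.2499 + 0.2436 + 0.2491 + 0.1824 + 0.2436 + 0.25 + 0.2059 + 0.24 = 2.6815
KR-20 = (k/(k-1)) * (1 - Sum(p_i*q_i) / Var_total)
= (12/11) * (1 - 2.6815/6.57)
= 1.0909 * 0.5919
KR-20 = 0.6457

0.6457


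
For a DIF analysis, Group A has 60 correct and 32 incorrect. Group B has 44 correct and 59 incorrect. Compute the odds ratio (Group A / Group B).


Odds_A = 60/32 = 1.875
Odds_B = 44/59 = 0.7458
OR = Odds_A / Odds_B = 1.875 / 0.7458
Exactly, OR = (60 * 59) / (32 * 44) = 3540 / 1408
OR = 2.5142

2.5142


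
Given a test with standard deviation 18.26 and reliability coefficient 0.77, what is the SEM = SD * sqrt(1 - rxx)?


SEM = SD * sqrt(1 - rxx)
SEM = 18.26 * sqrt(1 - 0.77)
SEM = 18.26 * sqrt(0.23) = 18.26 * 0.479583
SEM = 8.7572

8.7572


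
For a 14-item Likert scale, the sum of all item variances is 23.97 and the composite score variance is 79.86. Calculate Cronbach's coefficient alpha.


alpha = (k/(k-1)) * (1 - sum(si^2)/s_total^2)
= (14/13) * (1 - 23.97/79.86)
alpha = 0.7537

0.7537


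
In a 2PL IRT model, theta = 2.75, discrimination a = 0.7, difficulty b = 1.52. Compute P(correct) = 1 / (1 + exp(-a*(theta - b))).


a*(theta - b) = 0.7 * (2.75 - 1.52) = 0.861
exp(-0.861) = 0.4227
P = 1 / (1 + 0.4227)
P = 0.7029

0.7029


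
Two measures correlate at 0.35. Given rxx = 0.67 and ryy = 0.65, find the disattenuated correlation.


r_corrected = rxy / sqrt(rxx * ryy)
= 0.35 / sqrt(0.67 * 0.65)
= 0.35 / sqrt(0.4355)
= 0.35 / 0.659924
r_corrected = 0.5304

0.5304


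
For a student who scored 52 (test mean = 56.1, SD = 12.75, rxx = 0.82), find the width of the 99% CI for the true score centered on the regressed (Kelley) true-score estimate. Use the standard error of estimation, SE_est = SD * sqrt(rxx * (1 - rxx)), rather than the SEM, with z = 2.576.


True score estimate = 0.82*52 + 0.18*56.1 = 52.738
SE_est = SD * sqrt(rxx * (1 - rxx)) = 12.75 * sqrt(0.82 * 0.18) = 12.75 * sqrt(0.1476) = 4.89839
CI = T_est +/- z * SE_est, so width = 2 * z * SE_est = 2 * 2.576 * 4.89839
Width = 25.2365

25.2365


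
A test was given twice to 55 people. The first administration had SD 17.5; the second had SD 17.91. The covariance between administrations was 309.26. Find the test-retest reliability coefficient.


r = cov(X,Y) / (SD_X * SD_Y)
r = 309.26 / (17.5 * 17.91)
r = 309.26 / 313.425
r = 0.9867

0.9867


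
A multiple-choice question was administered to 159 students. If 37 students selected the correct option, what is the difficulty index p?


Item difficulty p = number correct / total examinees
p = 37 / 159
p = 0.2327

0.2327


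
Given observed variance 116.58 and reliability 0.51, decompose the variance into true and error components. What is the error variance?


var_true = rxx * var_obs = 0.51 * 116.58 = 59.4558
var_error = var_obs - var_true
var_error = 116.58 - 59.4558
var_error = 57.1242

57.1242


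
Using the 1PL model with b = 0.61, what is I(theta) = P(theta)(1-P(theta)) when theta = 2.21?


P = 1/(1+exp(-(2.21-0.61))) = 0.832
I = P*(1-P) = 0.832 * 0.168
I = 0.1398

0.1398


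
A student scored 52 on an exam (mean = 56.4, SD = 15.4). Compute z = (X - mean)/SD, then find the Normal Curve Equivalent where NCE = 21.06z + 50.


z = (X - mean) / SD = (52 - 56.4) / 15.4
z = -4.4 / 15.4
z = -0.2857
NCE = NCE = 21.06z + 50
Carry z at full precision (z = -4.4 / 15.4) into the conversion:
NCE = 21.06 * (-4.4 / 15.4) + 50 = -92.664 / 15.4 + 50
NCE = -6.0171 + 50
NCE = 43.9829

43.9829


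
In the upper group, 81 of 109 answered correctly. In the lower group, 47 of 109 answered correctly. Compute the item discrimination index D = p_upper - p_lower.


p_upper = 81/109 = 0.7431
p_lower = 47/109 = 0.4312
D = 0.7431 - 0.4312 = 0.3119

0.3119


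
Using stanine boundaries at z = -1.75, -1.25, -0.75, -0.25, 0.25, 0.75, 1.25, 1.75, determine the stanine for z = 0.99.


Stanine boundaries: [-1.75, -1.25, -0.75, -0.25, 0.25, 0.75, 1.25, 1.75]
z = 0.99
Check each boundary:
  z >= -1.75 -> could be stanine 2
  z >= -1.25 -> could be stanine 3
  z >= -0.75 -> could be stanine 4
  z >= -0.25 -> could be stanine 5
  z >= 0.25 -> could be stanine 6
  z >= 0.75 -> could be stanine 7
  z < 1.25
  z < 1.75
Highest qualifying boundary gives stanine = 7

7


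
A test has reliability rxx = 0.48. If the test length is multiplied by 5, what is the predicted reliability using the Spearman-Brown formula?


r_new = (n * rxx) / (1 + (n-1) * rxx)
r_new = (5 * 0.48) / (1 + 4 * 0.48)
r_new = 2.4 / 2.92
r_new = 0.8219

0.8219


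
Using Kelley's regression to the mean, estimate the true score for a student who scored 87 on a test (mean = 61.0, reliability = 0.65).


T_est = rxx * X + (1 - rxx) * mean
T_est = 0.65 * 87 + 0.35 * 61.0
T_est = 56.55 + 21.35
T_est = 77.9

77.9


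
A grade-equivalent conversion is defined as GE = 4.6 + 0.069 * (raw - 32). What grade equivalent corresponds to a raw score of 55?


raw - median = 55 - 32 = 23
slope * diff = 0.069 * 23 = 1.587
GE = 4.6 + 1.587
GE = 6.187

6.187


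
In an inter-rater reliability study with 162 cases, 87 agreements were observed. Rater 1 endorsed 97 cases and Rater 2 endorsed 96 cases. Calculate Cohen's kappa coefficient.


P_o = 87/162 = 0.537037
P_e = (97*96 + 65*66) / 26244 = 0.51829
kappa = (P_o - P_e) / (1 - P_e)
kappa = (0.537037 - 0.51829) / (1 - 0.51829)
kappa = 0.0389

0.0389


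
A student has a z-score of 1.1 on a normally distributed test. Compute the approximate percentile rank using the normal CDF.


CDF(z) = 0.5 * (1 + erf(z/sqrt(2)))
erf(0.7778) = 0.7287
CDF = 0.8643
Percentile rank = 0.8643 * 100 = 86.43

86.43


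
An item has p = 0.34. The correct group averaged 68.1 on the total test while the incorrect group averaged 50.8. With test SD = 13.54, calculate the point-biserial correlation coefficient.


q = 1 - p = 0.66
rpb = ((M1 - M0) / SD) * sqrt(p * q)
rpb = ((68.1 - 50.8) / 13.54) * sqrt(0.34 * 0.66)
rpb = 0.6053

0.6053


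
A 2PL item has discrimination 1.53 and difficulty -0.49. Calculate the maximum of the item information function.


For 2PL, max info at theta = b = -0.49
I_max = a^2 / 4 = 1.53^2 / 4
= 2.3409 / 4
I_max = 0.5852

0.5852


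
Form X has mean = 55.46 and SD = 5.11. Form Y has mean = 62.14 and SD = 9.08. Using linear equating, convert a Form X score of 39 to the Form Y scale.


slope = SD_Y / SD_X = 9.08 / 5.11 ~ 1.7769
intercept = mean_Y - slope * mean_X = 62.14 - (9.08 / 5.11) * 55.46 ~ -36.4073
Y = slope * X + intercept. To avoid rounding drift from the rounded slope/intercept, evaluate the equivalent form Y = mean_Y + SD_Y * (X - mean_X) / SD_X at full precision:
Y = 62.14 + 9.08 * (39 - 55.46) / 5.11
Y = 62.14 - 9.08 * 16.46 / 5.11
Y = 62.14 - 149.4568 / 5.11
Y = 62.14 - 29.2479
Y = 32.8921

32.8921


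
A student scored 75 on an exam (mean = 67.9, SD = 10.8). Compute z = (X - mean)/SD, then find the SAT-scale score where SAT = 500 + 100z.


z = (X - mean) / SD = (75 - 67.9) / 10.8
z = 7.1 / 10.8
z = 0.6574
SAT-scale = SAT = 500 + 100z
Carry z at full precision (z = 7.1 / 10.8) into the conversion:
SAT-scale = 500 + 100 * (7.1 / 10.8) = 500 + 710 / 10.8
SAT-scale = 500 + 65.7407
SAT-scale = 565.7407

565.7407


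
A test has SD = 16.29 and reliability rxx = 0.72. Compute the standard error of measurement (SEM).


SEM = SD * sqrt(1 - rxx)
SEM = 16.29 * sqrt(1 - 0.72)
SEM = 16.29 * sqrt(0.28) = 16.29 * 0.52915
SEM = 8.6199

8.6199


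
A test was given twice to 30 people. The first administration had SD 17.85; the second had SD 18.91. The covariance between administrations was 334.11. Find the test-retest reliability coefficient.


r = cov(X,Y) / (SD_X * SD_Y)
r = 334.11 / (17.85 * 18.91)
r = 334.11 / 337.5435
r = 0.9898

0.9898


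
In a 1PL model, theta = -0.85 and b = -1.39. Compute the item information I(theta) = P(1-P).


P = 1/(1+exp(-(-0.85--1.39))) = 0.6318
I = P*(1-P) = 0.6318 * 0.3682
I = 0.2326

0.2326


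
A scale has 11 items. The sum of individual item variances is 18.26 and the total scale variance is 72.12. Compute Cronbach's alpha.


alpha = (k/(k-1)) * (1 - sum(si^2)/s_total^2)
= (11/10) * (1 - 18.26/72.12)
alpha = 0.8215

0.8215


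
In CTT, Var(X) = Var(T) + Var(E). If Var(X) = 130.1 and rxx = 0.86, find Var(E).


var_true = rxx * var_obs = 0.86 * 130.1 = 111.886
var_error = var_obs - var_true
var_error = 130.1 - 111.886
var_error = 18.214

18.214


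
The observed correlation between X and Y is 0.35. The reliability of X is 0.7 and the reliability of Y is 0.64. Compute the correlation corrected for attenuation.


r_corrected = rxy / sqrt(rxx * ryy)
= 0.35 / sqrt(0.7 * 0.64)
= 0.35 / sqrt(0.448)
= 0.35 / 0.669328
r_corrected = 0.5229

0.5229


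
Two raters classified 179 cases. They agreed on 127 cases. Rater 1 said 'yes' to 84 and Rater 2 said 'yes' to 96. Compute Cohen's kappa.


P_o = 127/179 = 0.709497
P_e = (84*96 + 95*83) / 32041 = 0.497768
kappa = (P_o - P_e) / (1 - P_e)
kappa = (0.709497 - 0.497768) / (1 - 0.497768)
kappa = 0.4216

0.4216


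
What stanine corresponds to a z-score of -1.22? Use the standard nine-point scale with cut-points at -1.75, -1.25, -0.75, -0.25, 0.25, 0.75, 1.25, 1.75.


Stanine boundaries: [-1.75, -1.25, -0.75, -0.25, 0.25, 0.75, 1.25, 1.75]
z = -1.22
Check each boundary:
  z >= -1.75 -> could be stanine 2
  z >= -1.25 -> could be stanine 3
  z < -0.75
  z < -0.25
  z < 0.25
  z < 0.75
  z < 1.25
  z < 1.75
Highest qualifying boundary gives stanine = 3

3


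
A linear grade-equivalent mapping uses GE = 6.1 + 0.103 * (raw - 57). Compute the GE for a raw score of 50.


raw - median = 50 - 57 = -7
slope * diff = 0.103 * -7 = -0.721
GE = 6.1 + -0.721
GE = 5.379

5.379


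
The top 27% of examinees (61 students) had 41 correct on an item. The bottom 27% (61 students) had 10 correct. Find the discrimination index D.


p_upper = 41/61 = 0.6721
p_lower = 10/61 = 0.1639
D = 0.6721 - 0.1639 = 0.5082

0.5082


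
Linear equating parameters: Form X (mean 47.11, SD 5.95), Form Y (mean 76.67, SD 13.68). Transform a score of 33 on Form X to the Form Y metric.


slope = SD_Y / SD_X = 13.68 / 5.95 ~ 2.2992
intercept = mean_Y - slope * mean_X = 76.67 - (13.68 / 5.95) * 47.11 ~ -31.6434
Y = slope * X + intercept. To avoid rounding drift from the rounded slope/intercept, evaluate the equivalent form Y = mean_Y + SD_Y * (X - mean_X) / SD_X at full precision:
Y = 76.67 + 13.68 * (33 - 47.11) / 5.95
Y = 76.67 - 13.68 * 14.11 / 5.95
Y = 76.67 - 193.0248 / 5.95
Y = 76.67 - 32.4411
Y = 44.2289

44.2289


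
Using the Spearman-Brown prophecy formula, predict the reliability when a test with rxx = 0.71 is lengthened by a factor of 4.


r_new = (n * rxx) / (1 + (n-1) * rxx)
r_new = (4 * 0.71) / (1 + 3 * 0.71)
r_new = 2.84 / 3.13
r_new = 0.9073

0.9073


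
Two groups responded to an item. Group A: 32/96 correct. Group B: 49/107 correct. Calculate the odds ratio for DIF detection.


Odds_A = 32/64 = 0.5
Odds_B = 49/58 = 0.8448
OR = Odds_A / Odds_B = 0.5 / 0.8448
Exactly, OR = (32 * 58) / (64 * 49) = 1856 / 3136
OR = 0.5918

0.5918


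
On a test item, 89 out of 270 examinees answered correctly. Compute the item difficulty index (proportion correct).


Item difficulty p = number correct / total examinees
p = 89 / 270
p = 0.3296

0.3296


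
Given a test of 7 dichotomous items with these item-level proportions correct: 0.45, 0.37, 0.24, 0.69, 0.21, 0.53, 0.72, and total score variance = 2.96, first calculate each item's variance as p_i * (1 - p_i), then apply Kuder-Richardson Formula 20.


For each item, compute p_i * q_i:
  Item 1: 0.45 * 0.55 = 0.2475
  Item 2: 0.37 * 0.63 = 0.2331
  Item 3: 0.24 * 0.76 = 0.1824
  Item 4: 0.69 * 0.31 = 0.2139
  Item 5: 0.21 * 0.79 = 0.1659
  Item 6: 0.53 * 0.47 = 0.2491
  Item 7: 0.72 * 0.28 = 0.2016
Sum(p_i * q_i) = 0.2475 + 0.2331 + 0.1824 + 0.2139 + 0.1659 + 0.2491 + 0.2016 = 1.4935
KR-20 = (k/(k-1)) * (1 - Sum(p_i*q_i) / Var_total)
= (7/6) * (1 - 1.4935/2.96)
= 1.1667 * 0.4954
KR-20 = 0.578

0.578


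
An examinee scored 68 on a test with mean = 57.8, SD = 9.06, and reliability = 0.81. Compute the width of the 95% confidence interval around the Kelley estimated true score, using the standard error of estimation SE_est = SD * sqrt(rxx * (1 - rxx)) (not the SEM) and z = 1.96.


True score estimate = 0.81*68 + 0.19*57.8 = 66.062
SE_est = SD * sqrt(rxx * (1 - rxx)) = 9.06 * sqrt(0.81 * 0.19) = 9.06 * sqrt(0.1539) = 3.554246
CI = T_est +/- z * SE_est, so width = 2 * z * SE_est = 2 * 1.96 * 3.554246
Width = 13.9326

13.9326


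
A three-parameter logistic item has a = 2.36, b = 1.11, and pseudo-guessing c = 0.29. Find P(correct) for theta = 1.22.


logit = 2.36*(1.22 - 1.11) = 0.2596
P* = 1/(1 + exp(-0.2596)) = 0.5645
P = 0.29 + (1 - 0.29) * 0.5645
P = 0.6908

0.6908


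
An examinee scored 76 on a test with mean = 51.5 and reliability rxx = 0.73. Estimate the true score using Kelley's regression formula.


T_est = rxx * X + (1 - rxx) * mean
T_est = 0.73 * 76 + 0.27 * 51.5
T_est = 55.48 + 13.905
T_est = 69.385

69.385


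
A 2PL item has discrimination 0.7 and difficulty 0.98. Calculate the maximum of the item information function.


For 2PL, max info at theta = b = 0.98
I_max = a^2 / 4 = 0.7^2 / 4
= 0.49 / 4
I_max = 0.1225

0.1225


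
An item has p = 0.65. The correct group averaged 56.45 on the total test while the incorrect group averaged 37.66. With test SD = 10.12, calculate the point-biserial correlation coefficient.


q = 1 - p = 0.35
rpb = ((M1 - M0) / SD) * sqrt(p * q)
rpb = ((56.45 - 37.66) / 10.12) * sqrt(0.65 * 0.35)
rpb = 0.8856

0.8856


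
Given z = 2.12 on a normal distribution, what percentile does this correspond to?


CDF(z) = 0.5 * (1 + erf(z/sqrt(2)))
erf(1.4991) = 0.966
CDF = 0.983
Percentile rank = 0.983 * 100 = 98.3

98.3


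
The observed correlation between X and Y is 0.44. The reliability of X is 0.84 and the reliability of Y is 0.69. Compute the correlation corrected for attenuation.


r_corrected = rxy / sqrt(rxx * ryy)
= 0.44 / sqrt(0.84 * 0.69)
= 0.44 / sqrt(0.5796)
= 0.44 / 0.761315
r_corrected = 0.5779

0.5779


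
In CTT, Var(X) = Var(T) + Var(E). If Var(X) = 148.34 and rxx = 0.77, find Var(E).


var_true = rxx * var_obs = 0.77 * 148.34 = 114.2218
var_error = var_obs - var_true
var_error = 148.34 - 114.2218
var_error = 34.1182

34.1182


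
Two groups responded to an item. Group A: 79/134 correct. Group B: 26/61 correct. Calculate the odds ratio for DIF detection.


Odds_A = 79/55 = 1.4364
Odds_B = 26/35 = 0.7429
OR = Odds_A / Odds_B = 1.4364 / 0.7429
Exactly, OR = (79 * 35) / (55 * 26) = 2765 / 1430
OR = 1.9336

1.9336


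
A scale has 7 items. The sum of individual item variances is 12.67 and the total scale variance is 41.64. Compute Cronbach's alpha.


alpha = (k/(k-1)) * (1 - sum(si^2)/s_total^2)
= (7/6) * (1 - 12.67/41.64)
alpha = 0.8117

0.8117


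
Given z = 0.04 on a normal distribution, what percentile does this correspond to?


CDF(z) = 0.5 * (1 + erf(z/sqrt(2)))
erf(0.0283) = 0.0319
CDF = 0.516
Percentile rank = 0.516 * 100 = 51.6

51.6


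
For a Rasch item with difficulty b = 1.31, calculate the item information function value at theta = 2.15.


P = 1/(1+exp(-(2.15-1.31))) = 0.6985
I = P*(1-P) = 0.6985 * 0.3015
I = 0.2106

0.2106


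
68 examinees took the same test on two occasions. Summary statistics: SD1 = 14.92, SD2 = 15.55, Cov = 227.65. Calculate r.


r = cov(X,Y) / (SD_X * SD_Y)
r = 227.65 / (14.92 * 15.55)
r = 227.65 / 232.006
r = 0.9812

0.9812


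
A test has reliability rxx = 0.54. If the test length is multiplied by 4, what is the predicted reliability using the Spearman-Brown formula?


r_new = (n * rxx) / (1 + (n-1) * rxx)
r_new = (4 * 0.54) / (1 + 3 * 0.54)
r_new = 2.16 / 2.62
r_new = 0.8244

0.8244


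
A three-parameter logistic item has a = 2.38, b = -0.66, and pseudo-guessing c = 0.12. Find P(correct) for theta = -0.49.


logit = 2.38*(-0.49 - -0.66) = 0.4046
P* = 1/(1 + exp(-0.4046)) = 0.5998
P = 0.12 + (1 - 0.12) * 0.5998
P = 0.6478

0.6478


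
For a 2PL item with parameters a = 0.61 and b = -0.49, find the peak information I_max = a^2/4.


For 2PL, max info at theta = b = -0.49
I_max = a^2 / 4 = 0.61^2 / 4
= 0.3721 / 4
I_max = 0.093

0.093


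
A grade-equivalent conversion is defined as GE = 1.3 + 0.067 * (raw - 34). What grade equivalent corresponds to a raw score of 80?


raw - median = 80 - 34 = 46
slope * diff = 0.067 * 46 = 3.082
GE = 1.3 + 3.082
GE = 4.382

4.382


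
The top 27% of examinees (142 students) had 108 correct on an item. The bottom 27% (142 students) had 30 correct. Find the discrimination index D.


p_upper = 108/142 = 0.7606
p_lower = 30/142 = 0.2113
D = 0.7606 - 0.2113 = 0.5493

0.5493


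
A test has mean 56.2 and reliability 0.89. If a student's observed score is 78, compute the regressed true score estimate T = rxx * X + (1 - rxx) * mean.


T_est = rxx * X + (1 - rxx) * mean
T_est = 0.89 * 78 + 0.11 * 56.2
T_est = 69.42 + 6.182
T_est = 75.602

75.602


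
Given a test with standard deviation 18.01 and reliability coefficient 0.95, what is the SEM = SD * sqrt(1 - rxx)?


SEM = SD * sqrt(1 - rxx)
SEM = 18.01 * sqrt(1 - 0.95)
SEM = 18.01 * sqrt(0.05) = 18.01 * 0.223607
SEM = 4.0272

4.0272


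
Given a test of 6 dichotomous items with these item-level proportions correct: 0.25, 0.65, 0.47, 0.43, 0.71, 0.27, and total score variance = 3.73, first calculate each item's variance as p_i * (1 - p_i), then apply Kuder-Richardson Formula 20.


For each item, compute p_i * q_i:
  Item 1: 0.25 * 0.75 = 0.1875
  Item 2: 0.65 * 0.35 = 0.2275
  Item 3: 0.47 * 0.53 = 0.2491
  Item 4: 0.43 * 0.57 = 0.2451
  Item 5: 0.71 * 0.29 = 0.2059
  Item 6: 0.27 * 0.73 = 0.1971
Sum(p_i * q_i) = 0.1875 + 0.2275 + 0.2491 + 0.2451 + 0.2059 + 0.1971 = 1.3122
KR-20 = (k/(k-1)) * (1 - Sum(p_i*q_i) / Var_total)
= (6/5) * (1 - 1.3122/3.73)
= 1.2 * 0.6482
KR-20 = 0.7778

0.7778


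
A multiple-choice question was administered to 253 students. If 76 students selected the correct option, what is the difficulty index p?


Item difficulty p = number correct / total examinees
p = 76 / 253
p = 0.3004

0.3004


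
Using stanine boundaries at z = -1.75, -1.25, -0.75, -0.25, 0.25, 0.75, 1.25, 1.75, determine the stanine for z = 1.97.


Stanine boundaries: [-1.75, -1.25, -0.75, -0.25, 0.25, 0.75, 1.25, 1.75]
z = 1.97
Check each boundary:
  z >= -1.75 -> could be stanine 2
  z >= -1.25 -> could be stanine 3
  z >= -0.75 -> could be stanine 4
  z >= -0.25 -> could be stanine 5
  z >= 0.25 -> could be stanine 6
  z >= 0.75 -> could be stanine 7
  z >= 1.25 -> could be stanine 8
  z >= 1.75 -> could be stanine 9
Highest qualifying boundary gives stanine = 9

9


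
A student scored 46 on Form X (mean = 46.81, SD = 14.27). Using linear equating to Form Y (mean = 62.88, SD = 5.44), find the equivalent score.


slope = SD_Y / SD_X = 5.44 / 14.27 ~ 0.3812
intercept = mean_Y - slope * mean_X = 62.88 - (5.44 / 14.27) * 46.81 ~ 45.0351
Y = slope * X + intercept. To avoid rounding drift from the rounded slope/intercept, evaluate the equivalent form Y = mean_Y + SD_Y * (X - mean_X) / SD_X at full precision:
Y = 62.88 + 5.44 * (46 - 46.81) / 14.27
Y = 62.88 - 5.44 * 0.81 / 14.27
Y = 62.88 - 4.4064 / 14.27
Y = 62.88 - 0.3088
Y = 62.5712

62.5712


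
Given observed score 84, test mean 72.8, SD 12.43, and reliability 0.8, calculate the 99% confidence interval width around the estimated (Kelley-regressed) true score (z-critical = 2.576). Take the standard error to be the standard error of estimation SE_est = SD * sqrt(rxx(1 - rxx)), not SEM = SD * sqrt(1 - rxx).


True score estimate = 0.8*84 + 0.2*72.8 = 81.76
SE_est = SD * sqrt(rxx * (1 - rxx)) = 12.43 * sqrt(0.8 * 0.2) = 12.43 * sqrt(0.16) = 4.972
CI = T_est +/- z * SE_est, so width = 2 * z * SE_est = 2 * 2.576 * 4.972
Width = 25.6157

25.6157


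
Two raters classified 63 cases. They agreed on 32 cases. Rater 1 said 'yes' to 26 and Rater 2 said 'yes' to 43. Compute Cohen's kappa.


P_o = 32/63 = 0.507937
P_e = (26*43 + 37*20) / 3969 = 0.468128
kappa = (P_o - P_e) / (1 - P_e)
kappa = (0.507937 - 0.468128) / (1 - 0.468128)
kappa = 0.0748

0.0748


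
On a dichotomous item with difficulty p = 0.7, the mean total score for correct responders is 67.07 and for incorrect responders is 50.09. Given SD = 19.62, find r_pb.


q = 1 - p = 0.3
rpb = ((M1 - M0) / SD) * sqrt(p * q)
rpb = ((67.07 - 50.09) / 19.62) * sqrt(0.7 * 0.3)
rpb = 0.3966

0.3966


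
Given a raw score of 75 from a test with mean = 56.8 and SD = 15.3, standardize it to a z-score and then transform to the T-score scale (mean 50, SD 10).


z = (X - mean) / SD = (75 - 56.8) / 15.3
z = 18.2 / 15.3
z = 1.1895
T-score = T = 50 + 10z
Carry z at full precision (z = 18.2 / 15.3) into the conversion:
T-score = 50 + 10 * (18.2 / 15.3) = 50 + 182 / 15.3
T-score = 50 + 11.8954
T-score = 61.8954

61.8954


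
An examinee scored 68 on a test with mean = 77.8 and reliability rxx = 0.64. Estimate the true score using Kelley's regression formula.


T_est = rxx * X + (1 - rxx) * mean
T_est = 0.64 * 68 + 0.36 * 77.8
T_est = 43.52 + 28.008
T_est = 71.528

71.528


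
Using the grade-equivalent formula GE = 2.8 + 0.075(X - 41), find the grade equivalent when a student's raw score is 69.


raw - median = 69 - 41 = 28
slope * diff = 0.075 * 28 = 2.1
GE = 2.8 + 2.1
GE = 4.9

4.9


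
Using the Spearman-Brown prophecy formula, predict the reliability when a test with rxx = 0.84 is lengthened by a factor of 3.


r_new = (n * rxx) / (1 + (n-1) * rxx)
r_new = (3 * 0.84) / (1 + 2 * 0.84)
r_new = 2.52 / 2.68
r_new = 0.9403

0.9403


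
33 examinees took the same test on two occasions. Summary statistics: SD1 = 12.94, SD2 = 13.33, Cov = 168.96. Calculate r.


r = cov(X,Y) / (SD_X * SD_Y)
r = 168.96 / (12.94 * 13.33)
r = 168.96 / 172.4902
r = 0.9795

0.9795


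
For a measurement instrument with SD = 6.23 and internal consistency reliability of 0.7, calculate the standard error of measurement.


SEM = SD * sqrt(1 - rxx)
SEM = 6.23 * sqrt(1 - 0.7)
SEM = 6.23 * sqrt(0.3) = 6.23 * 0.547723
SEM = 3.4123

3.4123


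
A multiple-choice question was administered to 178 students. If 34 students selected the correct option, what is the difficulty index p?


Item difficulty p = number correct / total examinees
p = 34 / 178
p = 0.191

0.191


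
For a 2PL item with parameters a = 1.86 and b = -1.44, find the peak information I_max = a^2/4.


For 2PL, max info at theta = b = -1.44
I_max = a^2 / 4 = 1.86^2 / 4
= 3.4596 / 4
I_max = 0.8649

0.8649


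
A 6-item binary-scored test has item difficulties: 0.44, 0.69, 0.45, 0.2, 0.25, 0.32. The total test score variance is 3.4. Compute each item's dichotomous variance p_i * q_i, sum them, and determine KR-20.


For each item, compute p_i * q_i:
  Item 1: 0.44 * 0.56 = 0.2464
  Item 2: 0.69 * 0.31 = 0.2139
  Item 3: 0.45 * 0.55 = 0.2475
  Item 4: 0.2 * 0.8 = 0.16
  Item 5: 0.25 * 0.75 = 0.1875
  Item 6: 0.32 * 0.68 = 0.2176
Sum(p_i * q_i) = 0.2464 + 0.2139 + 0.2475 + 0.16 + 0.1875 + 0.2176 = 1.2729
KR-20 = (k/(k-1)) * (1 - Sum(p_i*q_i) / Var_total)
= (6/5) * (1 - 1.2729/3.4)
= 1.2 * 0.6256
KR-20 = 0.7507

0.7507


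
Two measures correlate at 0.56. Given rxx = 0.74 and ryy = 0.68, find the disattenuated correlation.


r_corrected = rxy / sqrt(rxx * ryy)
= 0.56 / sqrt(0.74 * 0.68)
= 0.56 / sqrt(0.5032)
= 0.56 / 0.709366
r_corrected = 0.7894

0.7894
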